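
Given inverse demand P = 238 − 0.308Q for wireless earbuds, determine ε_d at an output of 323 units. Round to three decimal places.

At Q = 323, P = 238 − 0.308(323) = 138.52.
dP/dQ = −0.308, so dQ/dP = 1/(−0.308) = -3.247.
ε = (dQ/dP)(P/Q) = (-3.247)(138.52/323).

-1.392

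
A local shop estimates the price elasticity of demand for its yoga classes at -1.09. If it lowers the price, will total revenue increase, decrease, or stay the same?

|ε| = 1.09 > 1, so demand is elastic. A price cut therefore raises total revenue.

increase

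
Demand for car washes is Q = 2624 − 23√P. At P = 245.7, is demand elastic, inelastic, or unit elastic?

Q = 2263.479, dQ/dP = -0.734.
ε = (dQ/dP)(P/Q) ≈ -0.080.
|ε| = 0.08 < 1.

inelastic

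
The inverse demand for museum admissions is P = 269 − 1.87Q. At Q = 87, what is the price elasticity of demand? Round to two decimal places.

At Q = 87, P = 269 − 1.87(87) = 106.31.
dP/dQ = −1.87, so dQ/dP = 1/(−1.87) = -0.535.
ε = (dQ/dP)(P/Q) = (-0.535)(106.31/87).

-0.65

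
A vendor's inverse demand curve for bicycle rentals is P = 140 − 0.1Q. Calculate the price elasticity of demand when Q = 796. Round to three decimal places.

At Q = 796, P = 140 − 0.1(796) = 60.40.
dP/dQ = −0.1, so dQ/dP = 1/(−0.1) = -10.000.
ε = (dQ/dP)(P/Q) = (-10.000)(60.40/796).

-0.759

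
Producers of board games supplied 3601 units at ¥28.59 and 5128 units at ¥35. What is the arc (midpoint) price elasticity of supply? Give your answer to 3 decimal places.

1.735

ΔQ = 5128 − 3601 = 1527; ΔP = 35 − 28.59 = 6.41.
Midpoints: P̄ = 31.80, Q̄ = 4364.5.
ε_s = (ΔQ/ΔP)(P̄/Q̄) = (1527/6.41)(31.80/4364.5).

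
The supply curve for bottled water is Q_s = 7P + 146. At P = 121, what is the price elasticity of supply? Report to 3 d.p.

0.853

At P = 121, Q_s = 993.
dQ_s/dP = 7.
ε_s = (dQ_s/dP)(P/Q_s) = (7)(121/993).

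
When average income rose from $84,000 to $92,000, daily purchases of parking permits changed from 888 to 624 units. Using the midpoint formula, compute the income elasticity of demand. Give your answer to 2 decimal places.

ΔQ = -264, ΔI = 8000. Midpoints: Ī = 88,000, Q̄ = 756.0.
ε_I = (ΔQ/ΔI)(Ī/Q̄) = (-264/8000)(88000/756.0).

-3.84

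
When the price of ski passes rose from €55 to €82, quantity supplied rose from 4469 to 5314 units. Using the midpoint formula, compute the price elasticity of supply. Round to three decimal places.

ΔQ = 5314 − 4469 = 845; ΔP = 82 − 55 = 27.
Midpoints: P̄ = 68.50, Q̄ = 4891.5.
ε_s = (ΔQ/ΔP)(P̄/Q̄) = (845/27)(68.50/4891.5).

0.438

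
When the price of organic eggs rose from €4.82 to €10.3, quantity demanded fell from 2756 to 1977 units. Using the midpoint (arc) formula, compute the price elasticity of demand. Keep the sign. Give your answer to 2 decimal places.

ΔQ = 1977 − 2756 = -779; ΔP = 10.3 − 4.82 = 5.48.
Midpoints: P̄ = 7.56, Q̄ = 2366.5.
ε = (ΔQ/ΔP)(P̄/Q̄) = (-779/5.48)(7.56/2366.5).

-0.45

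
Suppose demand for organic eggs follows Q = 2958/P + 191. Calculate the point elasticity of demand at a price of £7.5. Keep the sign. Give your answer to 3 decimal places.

-0.674

At P = 7.5, Q = 585.400.
dQ/dP = −2958/P² = -52.587.
ε = (dQ/dP)(P/Q) = (-52.587)(7.5/585.400).
|ε| < 1, so demand is inelastic at this price.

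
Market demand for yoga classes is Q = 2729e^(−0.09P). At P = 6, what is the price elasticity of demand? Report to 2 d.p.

-0.54

At P = 6, Q = 1590.320.
dQ/dP = −0.09·2729e^(−0.09P) = −0.09Q = -143.129.
ε = (dQ/dP)(P/Q) = (-143.129)(6/1590.320).
|ε| < 1, so demand is inelastic at this price.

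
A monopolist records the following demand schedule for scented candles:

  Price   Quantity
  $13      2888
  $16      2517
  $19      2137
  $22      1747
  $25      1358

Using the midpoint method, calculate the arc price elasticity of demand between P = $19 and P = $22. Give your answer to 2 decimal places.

-1.37

At P = 19, Q = 2137; at P = 22, Q = 1747.
ΔQ = -390, ΔP = 3. Midpoints: P̄ = 20.50, Q̄ = 1942.0.
ε = (ΔQ/ΔP)(P̄/Q̄) = (-390/3)(20.50/1942.0).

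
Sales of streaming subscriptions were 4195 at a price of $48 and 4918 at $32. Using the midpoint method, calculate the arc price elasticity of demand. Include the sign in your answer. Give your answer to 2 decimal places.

ΔQ = 4918 − 4195 = 723; ΔP = 32 − 48 = -16.
Midpoints: P̄ = 40.00, Q̄ = 4556.5.
ε = (ΔQ/ΔP)(P̄/Q̄) = (723/-16)(40.00/4556.5).

-0.40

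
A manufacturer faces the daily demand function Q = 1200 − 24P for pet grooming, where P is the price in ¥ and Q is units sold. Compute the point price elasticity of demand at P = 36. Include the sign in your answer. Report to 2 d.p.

At P = 36, Q = 336.
dQ/dP = −24.
ε = (dQ/dP)(P/Q) = (-24)(36/336).

-2.57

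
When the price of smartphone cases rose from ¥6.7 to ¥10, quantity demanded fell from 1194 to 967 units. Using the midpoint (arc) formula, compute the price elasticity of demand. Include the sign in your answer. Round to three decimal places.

-0.532

ΔQ = 967 − 1194 = -227; ΔP = 10 − 6.7 = 3.3.
Midpoints: P̄ = 8.35, Q̄ = 1080.5.
ε = (ΔQ/ΔP)(P̄/Q̄) = (-227/3.3)(8.35/1080.5).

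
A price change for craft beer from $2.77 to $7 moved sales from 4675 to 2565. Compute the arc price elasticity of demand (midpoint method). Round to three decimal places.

-0.673

ΔQ = 2565 − 4675 = -2110; ΔP = 7 − 2.77 = 4.23.
Midpoints: P̄ = 4.88, Q̄ = 3620.0.
ε = (ΔQ/ΔP)(P̄/Q̄) = (-2110/4.23)(4.88/3620.0).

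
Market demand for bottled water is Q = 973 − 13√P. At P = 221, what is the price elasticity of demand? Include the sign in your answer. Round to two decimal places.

At P = 221, Q = 779.741.
dQ/dP = −13/(2√P) = -0.437.
ε = (dQ/dP)(P/Q) = (-0.437)(221/779.741).

-0.12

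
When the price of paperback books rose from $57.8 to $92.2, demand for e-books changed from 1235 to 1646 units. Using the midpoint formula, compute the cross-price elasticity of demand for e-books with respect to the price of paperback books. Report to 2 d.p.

ΔQ_x = 1646 − 1235 = 411; ΔP_y = 92.2 − 57.8 = 34.4.
Midpoints: P̄_y = 75.00, Q̄_x = 1440.5.
ε_xy = (ΔQ_x/ΔP_y)(P̄_y/Q̄_x) = (411/34.4)(75.00/1440.5).

0.62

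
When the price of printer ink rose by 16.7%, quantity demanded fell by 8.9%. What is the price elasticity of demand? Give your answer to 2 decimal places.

ε = %ΔQ / %ΔP = (-8.9)/(16.7) = -0.533.

-0.53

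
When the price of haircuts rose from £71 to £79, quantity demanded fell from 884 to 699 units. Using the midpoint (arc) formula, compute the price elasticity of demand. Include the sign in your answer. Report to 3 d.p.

-2.191

ΔQ = 699 − 884 = -185; ΔP = 79 − 71 = 8.
Midpoints: P̄ = 75.00, Q̄ = 791.5.
ε = (ΔQ/ΔP)(P̄/Q̄) = (-185/8)(75.00/791.5).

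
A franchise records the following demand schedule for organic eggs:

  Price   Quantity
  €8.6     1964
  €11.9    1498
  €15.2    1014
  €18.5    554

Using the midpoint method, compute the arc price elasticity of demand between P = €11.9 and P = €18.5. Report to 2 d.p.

-2.12

At P = 11.9, Q = 1498; at P = 18.5, Q = 554.
ΔQ = -944, ΔP = 6.6. Midpoints: P̄ = 15.20, Q̄ = 1026.0.
ε = (ΔQ/ΔP)(P̄/Q̄) = (-944/6.6)(15.20/1026.0).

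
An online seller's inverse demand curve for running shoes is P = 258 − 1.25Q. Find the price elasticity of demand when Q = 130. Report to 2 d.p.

At Q = 130, P = 258 − 1.25(130) = 95.50.
dP/dQ = −1.25, so dQ/dP = 1/(−1.25) = -0.800.
ε = (dQ/dP)(P/Q) = (-0.800)(95.50/130).

-0.59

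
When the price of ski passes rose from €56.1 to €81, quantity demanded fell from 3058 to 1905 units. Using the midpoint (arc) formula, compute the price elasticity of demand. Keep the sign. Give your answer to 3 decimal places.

ΔQ = 1905 − 3058 = -1153; ΔP = 81 − 56.1 = 24.9.
Midpoints: P̄ = 68.55, Q̄ = 2481.5.
ε = (ΔQ/ΔP)(P̄/Q̄) = (-1153/24.9)(68.55/2481.5).

-1.279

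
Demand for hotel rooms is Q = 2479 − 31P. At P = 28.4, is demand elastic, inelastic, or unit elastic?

Q = 1598.600, dQ/dP = -31.
ε = (dQ/dP)(P/Q) ≈ -0.551.
|ε| = 0.55 < 1.

inelastic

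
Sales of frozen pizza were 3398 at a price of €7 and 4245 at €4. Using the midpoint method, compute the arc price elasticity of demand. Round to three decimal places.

-0.406

ΔQ = 4245 − 3398 = 847; ΔP = 4 − 7 = -3.
Midpoints: P̄ = 5.50, Q̄ = 3821.5.
ε = (ΔQ/ΔP)(P̄/Q̄) = (847/-3)(5.50/3821.5).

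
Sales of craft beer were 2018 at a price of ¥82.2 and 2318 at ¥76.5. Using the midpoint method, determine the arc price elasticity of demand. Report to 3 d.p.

ΔQ = 2318 − 2018 = 300; ΔP = 76.5 − 82.2 = -5.7.
Midpoints: P̄ = 79.35, Q̄ = 2168.0.
ε = (ΔQ/ΔP)(P̄/Q̄) = (300/-5.7)(79.35/2168.0).

-1.926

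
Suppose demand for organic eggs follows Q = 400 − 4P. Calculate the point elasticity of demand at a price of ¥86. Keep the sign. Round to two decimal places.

At P = 86, Q = 56.
dQ/dP = −4.
ε = (dQ/dP)(P/Q) = (-4)(86/56).

-6.14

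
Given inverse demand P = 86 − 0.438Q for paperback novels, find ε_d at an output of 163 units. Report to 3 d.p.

At Q = 163, P = 86 − 0.438(163) = 14.61.
dP/dQ = −0.438, so dQ/dP = 1/(−0.438) = -2.283.
ε = (dQ/dP)(P/Q) = (-2.283)(14.61/163).

-0.205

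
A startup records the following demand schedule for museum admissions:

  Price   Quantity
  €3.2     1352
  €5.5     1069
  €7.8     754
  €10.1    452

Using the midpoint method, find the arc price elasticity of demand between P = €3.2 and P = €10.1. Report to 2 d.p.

At P = 3.2, Q = 1352; at P = 10.1, Q = 452.
ΔQ = -900, ΔP = 6.9. Midpoints: P̄ = 6.65, Q̄ = 902.0.
ε = (ΔQ/ΔP)(P̄/Q̄) = (-900/6.9)(6.65/902.0).

-0.96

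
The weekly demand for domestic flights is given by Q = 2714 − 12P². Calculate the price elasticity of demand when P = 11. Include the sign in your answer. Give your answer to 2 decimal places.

At P = 11, Q = 1262.
dQ/dP = −24P = -264.
ε = (dQ/dP)(P/Q) = (-264)(11/1262).
|ε| > 1, so demand is elastic at this price.

-2.30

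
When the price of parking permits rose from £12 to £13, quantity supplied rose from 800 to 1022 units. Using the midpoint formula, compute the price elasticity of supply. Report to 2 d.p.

3.05

ΔQ = 1022 − 800 = 222; ΔP = 13 − 12 = 1.
Midpoints: P̄ = 12.50, Q̄ = 911.0.
ε_s = (ΔQ/ΔP)(P̄/Q̄) = (222/1)(12.50/911.0).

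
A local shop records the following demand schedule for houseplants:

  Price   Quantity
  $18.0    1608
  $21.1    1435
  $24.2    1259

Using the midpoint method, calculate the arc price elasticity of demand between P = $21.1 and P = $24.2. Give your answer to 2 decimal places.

At P = 21.1, Q = 1435; at P = 24.2, Q = 1259.
ΔQ = -176, ΔP = 3.1. Midpoints: P̄ = 22.65, Q̄ = 1347.0.
ε = (ΔQ/ΔP)(P̄/Q̄) = (-176/3.1)(22.65/1347.0).

-0.95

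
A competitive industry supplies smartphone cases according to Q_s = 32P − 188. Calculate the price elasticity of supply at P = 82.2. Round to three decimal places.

At P = 82.2, Q_s = 2442.40.
dQ_s/dP = 32.
ε_s = (dQ_s/dP)(P/Q_s) = (32)(82.2/2442.40).

1.077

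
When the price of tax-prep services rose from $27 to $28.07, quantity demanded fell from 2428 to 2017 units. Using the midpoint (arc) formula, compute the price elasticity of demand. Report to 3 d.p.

ΔQ = 2017 − 2428 = -411; ΔP = 28.07 − 27 = 1.07.
Midpoints: P̄ = 27.54, Q̄ = 2222.5.
ε = (ΔQ/ΔP)(P̄/Q̄) = (-411/1.07)(27.54/2222.5).

-4.759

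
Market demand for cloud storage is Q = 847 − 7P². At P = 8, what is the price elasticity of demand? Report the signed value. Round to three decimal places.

-2.246

At P = 8, Q = 399.
dQ/dP = −14P = -112.
ε = (dQ/dP)(P/Q) = (-112)(8/399).
|ε| > 1, so demand is elastic at this price.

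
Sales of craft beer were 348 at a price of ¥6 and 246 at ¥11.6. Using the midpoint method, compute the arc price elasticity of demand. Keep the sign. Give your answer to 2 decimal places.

-0.54

ΔQ = 246 − 348 = -102; ΔP = 11.6 − 6 = 5.6.
Midpoints: P̄ = 8.80, Q̄ = 297.0.
ε = (ΔQ/ΔP)(P̄/Q̄) = (-102/5.6)(8.80/297.0).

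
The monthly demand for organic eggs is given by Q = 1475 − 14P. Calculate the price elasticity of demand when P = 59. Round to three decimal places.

-1.273

At P = 59, Q = 649.
dQ/dP = −14.
ε = (dQ/dP)(P/Q) = (-14)(59/649).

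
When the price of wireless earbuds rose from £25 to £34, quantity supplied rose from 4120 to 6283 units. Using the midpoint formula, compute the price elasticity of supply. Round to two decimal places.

1.36

ΔQ = 6283 − 4120 = 2163; ΔP = 34 − 25 = 9.
Midpoints: P̄ = 29.50, Q̄ = 5201.5.
ε_s = (ΔQ/ΔP)(P̄/Q̄) = (2163/9)(29.50/5201.5).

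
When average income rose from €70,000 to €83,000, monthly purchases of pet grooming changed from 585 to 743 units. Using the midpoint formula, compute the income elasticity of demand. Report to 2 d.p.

1.40

ΔQ = 158, ΔI = 13000. Midpoints: Ī = 76,500, Q̄ = 664.0.
ε_I = (ΔQ/ΔI)(Ī/Q̄) = (158/13000)(76500/664.0).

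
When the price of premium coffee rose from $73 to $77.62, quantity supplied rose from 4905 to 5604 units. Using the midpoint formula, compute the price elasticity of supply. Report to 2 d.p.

ΔQ = 5604 − 4905 = 699; ΔP = 77.62 − 73 = 4.62.
Midpoints: P̄ = 75.31, Q̄ = 5254.5.
ε_s = (ΔQ/ΔP)(P̄/Q̄) = (699/4.62)(75.31/5254.5).

2.17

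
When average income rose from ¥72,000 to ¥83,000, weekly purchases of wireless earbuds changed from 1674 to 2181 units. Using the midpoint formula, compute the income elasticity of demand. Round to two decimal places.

ΔQ = 507, ΔI = 11000. Midpoints: Ī = 77,500, Q̄ = 1927.5.
ε_I = (ΔQ/ΔI)(Ī/Q̄) = (507/11000)(77500/1927.5).

1.85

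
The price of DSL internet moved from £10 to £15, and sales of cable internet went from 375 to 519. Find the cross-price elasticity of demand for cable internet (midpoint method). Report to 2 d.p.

0.81

ΔQ_x = 519 − 375 = 144; ΔP_y = 15 − 10 = 5.
Midpoints: P̄_y = 12.50, Q̄_x = 447.0.
ε_xy = (ΔQ_x/ΔP_y)(P̄_y/Q̄_x) = (144/5)(12.50/447.0).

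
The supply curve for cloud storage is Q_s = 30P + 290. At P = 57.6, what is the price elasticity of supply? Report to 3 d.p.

0.856

At P = 57.6, Q_s = 2018.
dQ_s/dP = 30.
ε_s = (dQ_s/dP)(P/Q_s) = (30)(57.6/2018).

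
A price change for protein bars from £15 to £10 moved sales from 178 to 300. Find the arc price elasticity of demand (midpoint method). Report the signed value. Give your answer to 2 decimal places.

ΔQ = 300 − 178 = 122; ΔP = 10 − 15 = -5.
Midpoints: P̄ = 12.50, Q̄ = 239.0.
ε = (ΔQ/ΔP)(P̄/Q̄) = (122/-5)(12.50/239.0).

-1.28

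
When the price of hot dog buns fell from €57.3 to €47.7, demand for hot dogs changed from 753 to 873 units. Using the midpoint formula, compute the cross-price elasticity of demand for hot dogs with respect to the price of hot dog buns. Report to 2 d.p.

-0.81

ΔQ_x = 873 − 753 = 120; ΔP_y = 47.7 − 57.3 = -9.6.
Midpoints: P̄_y = 52.50, Q̄_x = 813.0.
ε_xy = (ΔQ_x/ΔP_y)(P̄_y/Q̄_x) = (120/-9.6)(52.50/813.0).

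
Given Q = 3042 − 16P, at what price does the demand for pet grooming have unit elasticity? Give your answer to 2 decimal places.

95.06

For linear demand Q = a − bP, ε = −bP/(a − bP). |ε| = 1 when bP = a − bP, i.e. P = a/(2b).
P = 3042/(2·16) = 3042/32 = 95.0625.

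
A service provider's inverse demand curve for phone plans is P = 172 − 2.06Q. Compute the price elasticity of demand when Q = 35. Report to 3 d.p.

-1.386

At Q = 35, P = 172 − 2.06(35) = 99.90.
dP/dQ = −2.06, so dQ/dP = 1/(−2.06) = -0.485.
ε = (dQ/dP)(P/Q) = (-0.485)(99.90/35).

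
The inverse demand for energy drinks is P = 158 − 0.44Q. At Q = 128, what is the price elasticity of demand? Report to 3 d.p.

-1.805

At Q = 128, P = 158 − 0.44(128) = 101.68.
dP/dQ = −0.44, so dQ/dP = 1/(−0.44) = -2.273.
ε = (dQ/dP)(P/Q) = (-2.273)(101.68/128).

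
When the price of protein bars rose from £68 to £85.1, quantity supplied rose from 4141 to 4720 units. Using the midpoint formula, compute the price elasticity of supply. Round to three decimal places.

0.585

ΔQ = 4720 − 4141 = 579; ΔP = 85.1 − 68 = 17.1.
Midpoints: P̄ = 76.55, Q̄ = 4430.5.
ε_s = (ΔQ/ΔP)(P̄/Q̄) = (579/17.1)(76.55/4430.5).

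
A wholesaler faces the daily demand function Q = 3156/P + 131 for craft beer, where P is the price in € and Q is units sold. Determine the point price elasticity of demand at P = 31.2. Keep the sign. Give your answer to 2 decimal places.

At P = 31.2, Q = 232.154.
dQ/dP = −3156/P² = -3.242.
ε = (dQ/dP)(P/Q) = (-3.242)(31.2/232.154).

-0.44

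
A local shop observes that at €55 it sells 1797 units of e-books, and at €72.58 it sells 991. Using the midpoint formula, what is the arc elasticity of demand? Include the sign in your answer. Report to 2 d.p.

ΔQ = 991 − 1797 = -806; ΔP = 72.58 − 55 = 17.58.
Midpoints: P̄ = 63.79, Q̄ = 1394.0.
ε = (ΔQ/ΔP)(P̄/Q̄) = (-806/17.58)(63.79/1394.0).

-2.10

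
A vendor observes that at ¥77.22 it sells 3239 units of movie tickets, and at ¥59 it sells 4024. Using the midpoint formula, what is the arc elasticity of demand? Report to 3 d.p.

-0.808

ΔQ = 4024 − 3239 = 785; ΔP = 59 − 77.22 = -18.22.
Midpoints: P̄ = 68.11, Q̄ = 3631.5.
ε = (ΔQ/ΔP)(P̄/Q̄) = (785/-18.22)(68.11/3631.5).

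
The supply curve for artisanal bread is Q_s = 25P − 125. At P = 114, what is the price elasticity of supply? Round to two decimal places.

1.05

At P = 114, Q_s = 2725.
dQ_s/dP = 25.
ε_s = (dQ_s/dP)(P/Q_s) = (25)(114/2725).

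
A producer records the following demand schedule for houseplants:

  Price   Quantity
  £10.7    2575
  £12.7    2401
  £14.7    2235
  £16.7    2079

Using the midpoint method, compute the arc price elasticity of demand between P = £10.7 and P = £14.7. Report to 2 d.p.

At P = 10.7, Q = 2575; at P = 14.7, Q = 2235.
ΔQ = -340, ΔP = 4.0. Midpoints: P̄ = 12.70, Q̄ = 2405.0.
ε = (ΔQ/ΔP)(P̄/Q̄) = (-340/4.0)(12.70/2405.0).

-0.45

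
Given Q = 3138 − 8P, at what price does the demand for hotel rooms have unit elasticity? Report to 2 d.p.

196.13

For linear demand Q = a − bP, ε = −bP/(a − bP). |ε| = 1 when bP = a − bP, i.e. P = a/(2b).
P = 3138/(2·8) = 3138/16 = 196.1250.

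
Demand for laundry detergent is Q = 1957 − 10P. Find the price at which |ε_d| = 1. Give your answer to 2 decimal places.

97.85

For linear demand Q = a − bP, ε = −bP/(a − bP). |ε| = 1 when bP = a − bP, i.e. P = a/(2b).
P = 1957/(2·10) = 1957/20 = 97.8500.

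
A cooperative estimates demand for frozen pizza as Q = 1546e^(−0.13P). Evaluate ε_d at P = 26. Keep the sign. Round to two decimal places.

-3.38

At P = 26, Q = 52.637.
dQ/dP = −0.13·1546e^(−0.13P) = −0.13Q = -6.843.
ε = (dQ/dP)(P/Q) = (-6.843)(26/52.637).
|ε| > 1, so demand is elastic at this price.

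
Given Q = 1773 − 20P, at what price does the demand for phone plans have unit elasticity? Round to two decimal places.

44.33

For linear demand Q = a − bP, ε = −bP/(a − bP). |ε| = 1 when bP = a − bP, i.e. P = a/(2b).
P = 1773/(2·20) = 1773/40 = 44.3250.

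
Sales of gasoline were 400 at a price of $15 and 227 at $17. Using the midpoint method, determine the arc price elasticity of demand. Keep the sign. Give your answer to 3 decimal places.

-4.415

ΔQ = 227 − 400 = -173; ΔP = 17 − 15 = 2.
Midpoints: P̄ = 16.00, Q̄ = 313.5.
ε = (ΔQ/ΔP)(P̄/Q̄) = (-173/2)(16.00/313.5).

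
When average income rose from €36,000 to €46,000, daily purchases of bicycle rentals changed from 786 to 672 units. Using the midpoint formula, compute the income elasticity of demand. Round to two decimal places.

ΔQ = -114, ΔI = 10000. Midpoints: Ī = 41,000, Q̄ = 729.0.
ε_I = (ΔQ/ΔI)(Ī/Q̄) = (-114/10000)(41000/729.0).

-0.64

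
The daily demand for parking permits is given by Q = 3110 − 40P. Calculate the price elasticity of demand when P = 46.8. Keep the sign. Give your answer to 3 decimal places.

-1.512

At P = 46.8, Q = 1238.
dQ/dP = −40.
ε = (dQ/dP)(P/Q) = (-40)(46.8/1238).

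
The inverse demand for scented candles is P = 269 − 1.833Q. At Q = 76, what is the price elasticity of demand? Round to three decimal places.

At Q = 76, P = 269 − 1.833(76) = 129.69.
dP/dQ = −1.833, so dQ/dP = 1/(−1.833) = -0.546.
ε = (dQ/dP)(P/Q) = (-0.546)(129.69/76).

-0.931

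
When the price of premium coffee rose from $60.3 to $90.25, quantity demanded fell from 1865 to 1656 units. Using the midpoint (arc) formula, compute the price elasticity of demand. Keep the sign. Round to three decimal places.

ΔQ = 1656 − 1865 = -209; ΔP = 90.25 − 60.3 = 29.95.
Midpoints: P̄ = 75.28, Q̄ = 1760.5.
ε = (ΔQ/ΔP)(P̄/Q̄) = (-209/29.95)(75.28/1760.5).

-0.298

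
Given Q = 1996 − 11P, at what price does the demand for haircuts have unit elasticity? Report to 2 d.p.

90.73

For linear demand Q = a − bP, ε = −bP/(a − bP). |ε| = 1 when bP = a − bP, i.e. P = a/(2b).
P = 1996/(2·11) = 1996/22 = 90.7273.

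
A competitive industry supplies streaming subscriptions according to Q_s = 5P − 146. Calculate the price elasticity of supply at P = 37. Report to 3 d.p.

At P = 37, Q_s = 39.
dQ_s/dP = 5.
ε_s = (dQ_s/dP)(P/Q_s) = (5)(37/39).

4.744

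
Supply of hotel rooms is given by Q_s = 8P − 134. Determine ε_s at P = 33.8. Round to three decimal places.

At P = 33.8, Q_s = 136.40.
dQ_s/dP = 8.
ε_s = (dQ_s/dP)(P/Q_s) = (8)(33.8/136.40).

1.982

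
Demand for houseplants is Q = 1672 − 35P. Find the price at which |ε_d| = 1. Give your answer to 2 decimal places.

23.89

For linear demand Q = a − bP, ε = −bP/(a − bP). |ε| = 1 when bP = a − bP, i.e. P = a/(2b).
P = 1672/(2·35) = 1672/70 = 23.8857.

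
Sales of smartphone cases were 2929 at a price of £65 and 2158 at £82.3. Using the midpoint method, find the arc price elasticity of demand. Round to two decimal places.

-1.29

ΔQ = 2158 − 2929 = -771; ΔP = 82.3 − 65 = 17.3.
Midpoints: P̄ = 73.65, Q̄ = 2543.5.
ε = (ΔQ/ΔP)(P̄/Q̄) = (-771/17.3)(73.65/2543.5).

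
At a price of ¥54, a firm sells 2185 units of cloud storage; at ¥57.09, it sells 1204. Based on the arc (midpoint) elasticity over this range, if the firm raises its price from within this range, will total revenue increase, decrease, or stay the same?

decrease

Arc ε = (-981/3.09)(55.55/1694.5) ≈ -10.407.
|ε| = 10.41 > 1, so demand is elastic. A price rise therefore reduces total revenue.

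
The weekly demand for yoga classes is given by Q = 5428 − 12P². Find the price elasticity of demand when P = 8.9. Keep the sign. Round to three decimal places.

-0.425

At P = 8.9, Q = 4477.480.
dQ/dP = −24P = -213.600.
ε = (dQ/dP)(P/Q) = (-213.600)(8.9/4477.480).
|ε| < 1, so demand is inelastic at this price.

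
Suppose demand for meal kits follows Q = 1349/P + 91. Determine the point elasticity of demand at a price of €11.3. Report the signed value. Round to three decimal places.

-0.567

At P = 11.3, Q = 210.381.
dQ/dP = −1349/P² = -10.565.
ε = (dQ/dP)(P/Q) = (-10.565)(11.3/210.381).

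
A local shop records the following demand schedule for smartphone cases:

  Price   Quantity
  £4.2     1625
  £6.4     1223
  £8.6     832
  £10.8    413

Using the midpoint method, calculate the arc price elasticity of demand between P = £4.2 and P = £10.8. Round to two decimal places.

-1.35

At P = 4.2, Q = 1625; at P = 10.8, Q = 413.
ΔQ = -1212, ΔP = 6.6. Midpoints: P̄ = 7.50, Q̄ = 1019.0.
ε = (ΔQ/ΔP)(P̄/Q̄) = (-1212/6.6)(7.50/1019.0).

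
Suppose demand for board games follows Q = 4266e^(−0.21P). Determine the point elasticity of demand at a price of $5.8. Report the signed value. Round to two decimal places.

-1.22

At P = 5.8, Q = 1261.973.
dQ/dP = −0.21·4266e^(−0.21P) = −0.21Q = -265.014.
ε = (dQ/dP)(P/Q) = (-265.014)(5.8/1261.973).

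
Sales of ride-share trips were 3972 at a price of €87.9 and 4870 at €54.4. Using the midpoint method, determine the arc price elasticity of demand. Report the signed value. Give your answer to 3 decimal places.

ΔQ = 4870 − 3972 = 898; ΔP = 54.4 − 87.9 = -33.5.
Midpoints: P̄ = 71.15, Q̄ = 4421.0.
ε = (ΔQ/ΔP)(P̄/Q̄) = (898/-33.5)(71.15/4421.0).

-0.431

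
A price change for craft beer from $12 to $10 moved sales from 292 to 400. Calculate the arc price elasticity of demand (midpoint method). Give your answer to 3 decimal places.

ΔQ = 400 − 292 = 108; ΔP = 10 − 12 = -2.
Midpoints: P̄ = 11.00, Q̄ = 346.0.
ε = (ΔQ/ΔP)(P̄/Q̄) = (108/-2)(11.00/346.0).

-1.717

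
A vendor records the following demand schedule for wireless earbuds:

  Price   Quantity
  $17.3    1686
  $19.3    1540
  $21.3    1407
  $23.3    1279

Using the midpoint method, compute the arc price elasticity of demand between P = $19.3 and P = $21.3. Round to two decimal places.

At P = 19.3, Q = 1540; at P = 21.3, Q = 1407.
ΔQ = -133, ΔP = 2.0. Midpoints: P̄ = 20.30, Q̄ = 1473.5.
ε = (ΔQ/ΔP)(P̄/Q̄) = (-133/2.0)(20.30/1473.5).

-0.92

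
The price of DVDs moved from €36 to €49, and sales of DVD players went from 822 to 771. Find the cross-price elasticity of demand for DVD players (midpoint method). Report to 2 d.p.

-0.21

ΔQ_x = 771 − 822 = -51; ΔP_y = 49 − 36 = 13.
Midpoints: P̄_y = 42.50, Q̄_x = 796.5.
ε_xy = (ΔQ_x/ΔP_y)(P̄_y/Q̄_x) = (-51/13)(42.50/796.5).
ε_xy < 0, so the goods are complements.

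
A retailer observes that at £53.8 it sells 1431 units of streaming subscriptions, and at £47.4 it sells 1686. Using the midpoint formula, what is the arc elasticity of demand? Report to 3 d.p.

ΔQ = 1686 − 1431 = 255; ΔP = 47.4 − 53.8 = -6.4.
Midpoints: P̄ = 50.60, Q̄ = 1558.5.
ε = (ΔQ/ΔP)(P̄/Q̄) = (255/-6.4)(50.60/1558.5).

-1.294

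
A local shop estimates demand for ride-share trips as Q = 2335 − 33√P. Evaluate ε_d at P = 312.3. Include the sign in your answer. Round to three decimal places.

-0.166

At P = 312.3, Q = 1751.824.
dQ/dP = −33/(2√P) = -0.934.
ε = (dQ/dP)(P/Q) = (-0.934)(312.3/1751.824).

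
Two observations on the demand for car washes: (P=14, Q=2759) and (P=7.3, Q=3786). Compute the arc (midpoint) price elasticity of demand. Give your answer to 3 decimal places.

ΔQ = 3786 − 2759 = 1027; ΔP = 7.3 − 14 = -6.7.
Midpoints: P̄ = 10.65, Q̄ = 3272.5.
ε = (ΔQ/ΔP)(P̄/Q̄) = (1027/-6.7)(10.65/3272.5).

-0.499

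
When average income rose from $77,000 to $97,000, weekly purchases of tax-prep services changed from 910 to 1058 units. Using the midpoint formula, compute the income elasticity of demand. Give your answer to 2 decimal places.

0.65

ΔQ = 148, ΔI = 20000. Midpoints: Ī = 87,000, Q̄ = 984.0.
ε_I = (ΔQ/ΔI)(Ī/Q̄) = (148/20000)(87000/984.0).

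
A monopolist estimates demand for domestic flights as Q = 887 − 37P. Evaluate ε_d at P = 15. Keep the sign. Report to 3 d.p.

-1.672

At P = 15, Q = 332.
dQ/dP = −37.
ε = (dQ/dP)(P/Q) = (-37)(15/332).
|ε| > 1, so demand is elastic at this price.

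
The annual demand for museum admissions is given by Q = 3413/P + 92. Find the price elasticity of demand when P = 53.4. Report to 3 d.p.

-0.410

At P = 53.4, Q = 155.914.
dQ/dP = −3413/P² = -1.197.
ε = (dQ/dP)(P/Q) = (-1.197)(53.4/155.914).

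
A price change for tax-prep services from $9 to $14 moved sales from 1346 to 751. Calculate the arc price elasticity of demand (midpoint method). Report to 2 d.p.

ΔQ = 751 − 1346 = -595; ΔP = 14 − 9 = 5.
Midpoints: P̄ = 11.50, Q̄ = 1048.5.
ε = (ΔQ/ΔP)(P̄/Q̄) = (-595/5)(11.50/1048.5).

-1.31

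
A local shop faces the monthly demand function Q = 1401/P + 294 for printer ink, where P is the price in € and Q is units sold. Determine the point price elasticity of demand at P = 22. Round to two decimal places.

-0.18

At P = 22, Q = 357.682.
dQ/dP = −1401/P² = -2.895.
ε = (dQ/dP)(P/Q) = (-2.895)(22/357.682).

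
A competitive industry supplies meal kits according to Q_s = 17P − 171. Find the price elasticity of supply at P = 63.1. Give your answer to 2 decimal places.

At P = 63.1, Q_s = 901.70.
dQ_s/dP = 17.
ε_s = (dQ_s/dP)(P/Q_s) = (17)(63.1/901.70).

1.19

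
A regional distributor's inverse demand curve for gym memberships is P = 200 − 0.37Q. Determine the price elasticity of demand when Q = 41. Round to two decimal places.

-12.18

At Q = 41, P = 200 − 0.37(41) = 184.83.
dP/dQ = −0.37, so dQ/dP = 1/(−0.37) = -2.703.
ε = (dQ/dP)(P/Q) = (-2.703)(184.83/41).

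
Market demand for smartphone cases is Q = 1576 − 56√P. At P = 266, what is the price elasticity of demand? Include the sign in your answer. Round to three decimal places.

At P = 266, Q = 662.668.
dQ/dP = −56/(2√P) = -1.717.
ε = (dQ/dP)(P/Q) = (-1.717)(266/662.668).

-0.689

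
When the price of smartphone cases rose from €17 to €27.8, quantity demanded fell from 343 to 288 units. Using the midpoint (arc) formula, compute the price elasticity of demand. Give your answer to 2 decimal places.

-0.36

ΔQ = 288 − 343 = -55; ΔP = 27.8 − 17 = 10.8.
Midpoints: P̄ = 22.40, Q̄ = 315.5.
ε = (ΔQ/ΔP)(P̄/Q̄) = (-55/10.8)(22.40/315.5).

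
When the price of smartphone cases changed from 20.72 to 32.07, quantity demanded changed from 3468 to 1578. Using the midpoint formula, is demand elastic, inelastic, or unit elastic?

elastic

Arc ε ≈ -1.742.
|ε| = 1.74 > 1.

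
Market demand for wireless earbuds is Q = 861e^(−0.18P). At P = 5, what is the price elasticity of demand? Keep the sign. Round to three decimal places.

-0.900

At P = 5, Q = 350.056.
dQ/dP = −0.18·861e^(−0.18P) = −0.18Q = -63.010.
ε = (dQ/dP)(P/Q) = (-63.010)(5/350.056).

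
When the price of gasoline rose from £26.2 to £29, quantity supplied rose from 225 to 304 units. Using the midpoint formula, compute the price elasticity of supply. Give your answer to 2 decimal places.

ΔQ = 304 − 225 = 79; ΔP = 29 − 26.2 = 2.8.
Midpoints: P̄ = 27.60, Q̄ = 264.5.
ε_s = (ΔQ/ΔP)(P̄/Q̄) = (79/2.8)(27.60/264.5).

2.94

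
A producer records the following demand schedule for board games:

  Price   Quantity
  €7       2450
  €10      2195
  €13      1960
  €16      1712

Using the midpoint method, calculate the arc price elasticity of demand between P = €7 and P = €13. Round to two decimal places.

At P = 7, Q = 2450; at P = 13, Q = 1960.
ΔQ = -490, ΔP = 6. Midpoints: P̄ = 10.00, Q̄ = 2205.0.
ε = (ΔQ/ΔP)(P̄/Q̄) = (-490/6)(10.00/2205.0).

-0.37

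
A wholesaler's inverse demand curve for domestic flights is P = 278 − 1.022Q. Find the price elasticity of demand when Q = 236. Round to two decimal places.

-0.15

At Q = 236, P = 278 − 1.022(236) = 36.81.
dP/dQ = −1.022, so dQ/dP = 1/(−1.022) = -0.978.
ε = (dQ/dP)(P/Q) = (-0.978)(36.81/236).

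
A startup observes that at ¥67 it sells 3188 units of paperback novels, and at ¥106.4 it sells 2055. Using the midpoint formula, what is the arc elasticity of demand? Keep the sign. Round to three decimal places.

-0.951

ΔQ = 2055 − 3188 = -1133; ΔP = 106.4 − 67 = 39.4.
Midpoints: P̄ = 86.70, Q̄ = 2621.5.
ε = (ΔQ/ΔP)(P̄/Q̄) = (-1133/39.4)(86.70/2621.5).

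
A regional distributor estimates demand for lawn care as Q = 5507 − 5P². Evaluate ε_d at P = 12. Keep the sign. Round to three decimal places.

At P = 12, Q = 4787.
dQ/dP = −10P = -120.
ε = (dQ/dP)(P/Q) = (-120)(12/4787).
|ε| < 1, so demand is inelastic at this price.

-0.301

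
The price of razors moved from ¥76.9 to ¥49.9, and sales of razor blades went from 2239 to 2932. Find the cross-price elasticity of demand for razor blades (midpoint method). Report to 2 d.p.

-0.63

ΔQ_x = 2932 − 2239 = 693; ΔP_y = 49.9 − 76.9 = -27.0.
Midpoints: P̄_y = 63.40, Q̄_x = 2585.5.
ε_xy = (ΔQ_x/ΔP_y)(P̄_y/Q̄_x) = (693/-27.0)(63.40/2585.5).
ε_xy < 0, so the goods are complements.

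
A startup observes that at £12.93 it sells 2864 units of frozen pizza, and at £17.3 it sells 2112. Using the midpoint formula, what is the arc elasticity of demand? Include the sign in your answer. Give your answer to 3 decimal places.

ΔQ = 2112 − 2864 = -752; ΔP = 17.3 − 12.93 = 4.37.
Midpoints: P̄ = 15.12, Q̄ = 2488.0.
ε = (ΔQ/ΔP)(P̄/Q̄) = (-752/4.37)(15.12/2488.0).

-1.045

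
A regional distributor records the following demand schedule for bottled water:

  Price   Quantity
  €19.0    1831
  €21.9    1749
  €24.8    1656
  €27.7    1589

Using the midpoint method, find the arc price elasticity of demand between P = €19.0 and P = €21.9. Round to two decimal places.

-0.32

At P = 19.0, Q = 1831; at P = 21.9, Q = 1749.
ΔQ = -82, ΔP = 2.9. Midpoints: P̄ = 20.45, Q̄ = 1790.0.
ε = (ΔQ/ΔP)(P̄/Q̄) = (-82/2.9)(20.45/1790.0).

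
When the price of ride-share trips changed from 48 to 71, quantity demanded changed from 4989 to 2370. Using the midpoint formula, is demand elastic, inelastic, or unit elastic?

elastic

Arc ε ≈ -1.841.
|ε| = 1.84 > 1.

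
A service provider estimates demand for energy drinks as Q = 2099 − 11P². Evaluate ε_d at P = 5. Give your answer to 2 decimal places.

-0.30

At P = 5, Q = 1824.
dQ/dP = −22P = -110.
ε = (dQ/dP)(P/Q) = (-110)(5/1824).
|ε| < 1, so demand is inelastic at this price.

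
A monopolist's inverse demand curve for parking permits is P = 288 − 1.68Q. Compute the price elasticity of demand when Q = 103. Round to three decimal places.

At Q = 103, P = 288 − 1.68(103) = 114.96.
dP/dQ = −1.68, so dQ/dP = 1/(−1.68) = -0.595.
ε = (dQ/dP)(P/Q) = (-0.595)(114.96/103).

-0.664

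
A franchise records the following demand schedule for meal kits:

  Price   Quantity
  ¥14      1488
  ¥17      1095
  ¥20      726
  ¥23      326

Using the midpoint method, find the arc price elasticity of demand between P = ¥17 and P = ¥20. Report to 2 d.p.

-2.50

At P = 17, Q = 1095; at P = 20, Q = 726.
ΔQ = -369, ΔP = 3. Midpoints: P̄ = 18.50, Q̄ = 910.5.
ε = (ΔQ/ΔP)(P̄/Q̄) = (-369/3)(18.50/910.5).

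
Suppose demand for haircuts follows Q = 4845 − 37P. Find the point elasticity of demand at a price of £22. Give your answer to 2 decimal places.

-0.20

At P = 22, Q = 4031.
dQ/dP = −37.
ε = (dQ/dP)(P/Q) = (-37)(22/4031).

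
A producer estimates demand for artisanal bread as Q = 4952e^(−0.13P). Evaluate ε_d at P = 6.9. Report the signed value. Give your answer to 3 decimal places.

-0.897

At P = 6.9, Q = 2019.382.
dQ/dP = −0.13·4952e^(−0.13P) = −0.13Q = -262.520.
ε = (dQ/dP)(P/Q) = (-262.520)(6.9/2019.382).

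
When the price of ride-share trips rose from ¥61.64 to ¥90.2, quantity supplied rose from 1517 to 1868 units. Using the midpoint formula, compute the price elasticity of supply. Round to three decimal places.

ΔQ = 1868 − 1517 = 351; ΔP = 90.2 − 61.64 = 28.56.
Midpoints: P̄ = 75.92, Q̄ = 1692.5.
ε_s = (ΔQ/ΔP)(P̄/Q̄) = (351/28.56)(75.92/1692.5).

0.551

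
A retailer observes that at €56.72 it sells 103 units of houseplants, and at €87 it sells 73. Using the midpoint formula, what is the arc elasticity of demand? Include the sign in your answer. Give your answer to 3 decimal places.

ΔQ = 73 − 103 = -30; ΔP = 87 − 56.72 = 30.28.
Midpoints: P̄ = 71.86, Q̄ = 88.0.
ε = (ΔQ/ΔP)(P̄/Q̄) = (-30/30.28)(71.86/88.0).

-0.809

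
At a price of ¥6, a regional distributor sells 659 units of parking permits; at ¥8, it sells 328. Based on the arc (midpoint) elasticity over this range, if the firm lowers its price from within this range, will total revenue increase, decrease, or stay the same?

increase

Arc ε = (-331/2)(7.00/493.5) ≈ -2.348.
|ε| = 2.35 > 1, so demand is elastic. A price cut therefore raises total revenue.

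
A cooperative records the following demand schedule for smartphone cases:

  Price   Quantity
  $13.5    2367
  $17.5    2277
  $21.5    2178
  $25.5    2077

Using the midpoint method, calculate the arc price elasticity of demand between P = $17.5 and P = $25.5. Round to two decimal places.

At P = 17.5, Q = 2277; at P = 25.5, Q = 2077.
ΔQ = -200, ΔP = 8.0. Midpoints: P̄ = 21.50, Q̄ = 2177.0.
ε = (ΔQ/ΔP)(P̄/Q̄) = (-200/8.0)(21.50/2177.0).

-0.25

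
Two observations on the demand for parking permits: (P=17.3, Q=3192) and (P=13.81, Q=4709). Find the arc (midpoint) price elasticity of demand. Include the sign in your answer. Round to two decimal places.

-1.71

ΔQ = 4709 − 3192 = 1517; ΔP = 13.81 − 17.3 = -3.49.
Midpoints: P̄ = 15.55, Q̄ = 3950.5.
ε = (ΔQ/ΔP)(P̄/Q̄) = (1517/-3.49)(15.55/3950.5).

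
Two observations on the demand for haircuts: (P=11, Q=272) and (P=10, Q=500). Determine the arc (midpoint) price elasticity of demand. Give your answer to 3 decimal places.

-6.202

ΔQ = 500 − 272 = 228; ΔP = 10 − 11 = -1.
Midpoints: P̄ = 10.50, Q̄ = 386.0.
ε = (ΔQ/ΔP)(P̄/Q̄) = (228/-1)(10.50/386.0).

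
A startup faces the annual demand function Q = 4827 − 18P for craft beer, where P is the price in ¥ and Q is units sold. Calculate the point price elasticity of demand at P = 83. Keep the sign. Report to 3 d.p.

-0.448

At P = 83, Q = 3333.
dQ/dP = −18.
ε = (dQ/dP)(P/Q) = (-18)(83/3333).
|ε| < 1, so demand is inelastic at this price.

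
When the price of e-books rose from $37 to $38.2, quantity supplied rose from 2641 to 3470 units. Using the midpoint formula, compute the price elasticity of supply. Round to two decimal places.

8.50

ΔQ = 3470 − 2641 = 829; ΔP = 38.2 − 37 = 1.2.
Midpoints: P̄ = 37.60, Q̄ = 3055.5.
ε_s = (ΔQ/ΔP)(P̄/Q̄) = (829/1.2)(37.60/3055.5).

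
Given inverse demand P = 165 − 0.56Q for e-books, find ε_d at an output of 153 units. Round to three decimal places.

At Q = 153, P = 165 − 0.56(153) = 79.32.
dP/dQ = −0.56, so dQ/dP = 1/(−0.56) = -1.786.
ε = (dQ/dP)(P/Q) = (-1.786)(79.32/153).

-0.926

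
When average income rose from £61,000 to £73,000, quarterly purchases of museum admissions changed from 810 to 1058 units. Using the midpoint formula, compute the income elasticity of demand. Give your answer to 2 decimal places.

1.48

ΔQ = 248, ΔI = 12000. Midpoints: Ī = 67,000, Q̄ = 934.0.
ε_I = (ΔQ/ΔI)(Ī/Q̄) = (248/12000)(67000/934.0).
ε_I > 0, so the good is normal.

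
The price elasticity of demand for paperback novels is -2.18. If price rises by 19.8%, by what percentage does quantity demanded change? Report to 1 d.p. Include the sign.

-43.2%

%ΔQ ≈ ε × %ΔP = (-2.18)(19.8%) = -43.16%.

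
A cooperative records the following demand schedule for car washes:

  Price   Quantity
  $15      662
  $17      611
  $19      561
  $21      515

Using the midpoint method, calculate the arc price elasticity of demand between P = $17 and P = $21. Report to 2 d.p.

-0.81

At P = 17, Q = 611; at P = 21, Q = 515.
ΔQ = -96, ΔP = 4. Midpoints: P̄ = 19.00, Q̄ = 563.0.
ε = (ΔQ/ΔP)(P̄/Q̄) = (-96/4)(19.00/563.0).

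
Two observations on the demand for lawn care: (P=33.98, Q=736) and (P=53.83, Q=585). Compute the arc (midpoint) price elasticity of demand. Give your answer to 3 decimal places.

-0.506

ΔQ = 585 − 736 = -151; ΔP = 53.83 − 33.98 = 19.85.
Midpoints: P̄ = 43.91, Q̄ = 660.5.
ε = (ΔQ/ΔP)(P̄/Q̄) = (-151/19.85)(43.91/660.5).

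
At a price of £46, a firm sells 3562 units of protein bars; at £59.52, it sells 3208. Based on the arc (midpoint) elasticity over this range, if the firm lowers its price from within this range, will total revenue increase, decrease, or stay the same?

decrease

Arc ε = (-354/13.52)(52.76/3385.0) ≈ -0.408.
|ε| = 0.41 < 1, so demand is inelastic. A price cut therefore reduces total revenue.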